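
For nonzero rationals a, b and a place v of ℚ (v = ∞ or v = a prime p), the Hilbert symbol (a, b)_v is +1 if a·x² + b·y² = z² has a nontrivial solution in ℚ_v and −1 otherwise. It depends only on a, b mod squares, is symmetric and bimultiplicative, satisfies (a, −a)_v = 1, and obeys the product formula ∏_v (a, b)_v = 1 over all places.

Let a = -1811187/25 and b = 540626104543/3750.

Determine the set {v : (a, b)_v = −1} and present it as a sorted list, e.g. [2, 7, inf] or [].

[2, 3]

Mod squares: a ≡ -3, b ≡ 42. Check v ∈ {∞, 2, 3, 5, 7, 29, 37}.
v=5: a=5^-2·(≡3), b=5^-4·(≡3) mod 5; (3|5)=-1, (3|5)=-1; (−1)^{-2·-4·2}·(-1)^-4·(-1)^-2 = +1.
v=2: v_2(a)=0, v_2(b)=-1; units ≡ 5, 5 (mod 8); ε·ε+αω+βω = 0·0+0·1+-1·1 ≡ 1  ⇒  (a,b)_2 = -1.
v=7: a=7^2·(≡1), b=7^3·(≡6) mod 7; (1|7)=+1, (6|7)=-1; (−1)^{2·3·3}·(+1)^3·(-1)^2 = +1.
v=∞: -3 < 0 and 42 > 0  ⇒  (a,b)_∞ = +1.
v=29: a=29^0·(≡27), b=29^2·(≡9) mod 29; (27|29)=-1, (9|29)=+1; (−1)^{0·2·14}·(-1)^2·(+1)^0 = +1.
v=3: a=3^3·(≡2), b=3^-1·(≡2) mod 3; (2|3)=-1, (2|3)=-1; (−1)^{3·-1·1}·(-1)^-1·(-1)^3 = -1.
v=37: a=37^2·(≡27), b=37^4·(≡35) mod 37; (27|37)=+1, (35|37)=-1; (−1)^{2·4·18}·(+1)^4·(-1)^2 = +1.
|Ram(-3, 42)| = 2, even; anisotropic at {2, 3}.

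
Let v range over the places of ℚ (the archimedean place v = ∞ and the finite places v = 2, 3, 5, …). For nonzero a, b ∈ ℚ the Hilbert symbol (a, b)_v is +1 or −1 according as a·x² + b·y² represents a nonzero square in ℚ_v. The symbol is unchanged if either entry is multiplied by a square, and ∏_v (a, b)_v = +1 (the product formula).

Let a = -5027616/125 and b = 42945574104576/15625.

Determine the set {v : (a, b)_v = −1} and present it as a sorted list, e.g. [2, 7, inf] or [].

Mod squares: a ≡ -330, b ≡ 286. Check v ∈ {∞, 2, 3, 5, 11, 13, 23}.
v=2: v_2(a)=5, v_2(b)=9; units ≡ 3, 7 (mod 8); ε·ε+αω+βω = 1·1+5·0+9·1 ≡ 0  ⇒  (a,b)_2 = +1.
v=3: a=3^3·(≡1), b=3^8·(≡1) mod 3; (1|3)=+1, (1|3)=+1; (−1)^{3·8·1}·(+1)^8·(+1)^3 = +1.
v=11: a=11^1·(≡4), b=11^1·(≡4) mod 11; (4|11)=+1, (4|11)=+1; (−1)^{1·1·5}·(+1)^1·(+1)^1 = -1.
v=13: a=13^0·(≡7), b=13^3·(≡4) mod 13; (7|13)=-1, (4|13)=+1; (−1)^{0·3·6}·(-1)^3·(+1)^0 = -1.
v=23: a=23^2·(≡11), b=23^2·(≡19) mod 23; (11|23)=-1, (19|23)=-1; (−1)^{2·2·11}·(-1)^2·(-1)^2 = +1.
v=∞: -330 < 0 and 286 > 0  ⇒  (a,b)_∞ = +1.
v=5: a=5^-3·(≡4), b=5^-6·(≡1) mod 5; (4|5)=+1, (1|5)=+1; (−1)^{-3·-6·2}·(+1)^-6·(+1)^-3 = +1.
|Ram(-330, 286)| = 2, even; anisotropic at {11, 13}.

[11, 13]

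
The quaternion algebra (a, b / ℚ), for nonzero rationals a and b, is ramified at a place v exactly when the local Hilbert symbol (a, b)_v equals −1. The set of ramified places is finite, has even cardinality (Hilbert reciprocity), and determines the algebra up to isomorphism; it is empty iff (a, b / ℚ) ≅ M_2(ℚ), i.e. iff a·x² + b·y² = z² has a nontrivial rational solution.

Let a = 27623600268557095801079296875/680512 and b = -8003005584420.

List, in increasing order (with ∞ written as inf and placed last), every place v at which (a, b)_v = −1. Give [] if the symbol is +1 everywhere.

Mod squares: a ≡ 144739, b ≡ -345. Check v ∈ {∞, 2, 3, 5, 7, 11, 23, 29, 31, 43}.
v=43: a=43^4·(≡36), b=43^2·(≡2) mod 43; (36|43)=+1, (2|43)=-1; (−1)^{4·2·21}·(+1)^2·(-1)^4 = +1.
v=5: a=5^8·(≡4), b=5^1·(≡1) mod 5; (4|5)=+1, (1|5)=+1; (−1)^{8·1·2}·(+1)^1·(+1)^8 = +1.
v=∞: 144739 > 0 and -345 < 0  ⇒  (a,b)_∞ = +1.
v=2: v_2(a)=-6, v_2(b)=2; units ≡ 3, 7 (mod 8); ε·ε+αω+βω = 1·1+-6·0+2·1 ≡ 1  ⇒  (a,b)_2 = -1.
v=29: a=29^3·(≡8), b=29^0·(≡12) mod 29; (8|29)=-1, (12|29)=-1; (−1)^{3·0·14}·(-1)^0·(-1)^3 = -1.
v=11: a=11^4·(≡9), b=11^2·(≡8) mod 11; (9|11)=+1, (8|11)=-1; (−1)^{4·2·5}·(+1)^2·(-1)^4 = +1.
v=7: a=7^-3·(≡3), b=7^2·(≡6) mod 7; (3|7)=-1, (6|7)=-1; (−1)^{-3·2·3}·(-1)^2·(-1)^-3 = -1.
v=23: a=23^5·(≡11), b=23^3·(≡9) mod 23; (11|23)=-1, (9|23)=+1; (−1)^{5·3·11}·(-1)^3·(+1)^5 = +1.
v=3: a=3^2·(≡1), b=3^1·(≡2) mod 3; (1|3)=+1, (2|3)=-1; (−1)^{2·1·1}·(+1)^1·(-1)^2 = +1.
v=31: a=31^-1·(≡2), b=31^0·(≡26) mod 31; (2|31)=+1, (26|31)=-1; (−1)^{-1·0·15}·(+1)^0·(-1)^-1 = -1.
Ram(144739, -345) = {2, 7, 29, 31}; no ℚ_2-point on the conic.

[2, 7, 29, 31]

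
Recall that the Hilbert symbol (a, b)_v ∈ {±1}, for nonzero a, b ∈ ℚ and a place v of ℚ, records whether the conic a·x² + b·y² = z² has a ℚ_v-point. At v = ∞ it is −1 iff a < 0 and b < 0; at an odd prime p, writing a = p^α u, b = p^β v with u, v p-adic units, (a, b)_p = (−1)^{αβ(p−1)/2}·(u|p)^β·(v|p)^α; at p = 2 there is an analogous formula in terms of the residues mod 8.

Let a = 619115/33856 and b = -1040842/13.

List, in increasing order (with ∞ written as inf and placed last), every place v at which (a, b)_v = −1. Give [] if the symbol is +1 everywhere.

[7, 11]

Mod squares: a ≡ 35, b ≡ -111826. Check v ∈ {∞, 2, 5, 7, 11, 13, 17, 19, 23}.
v=11: a=11^0·(≡10), b=11^3·(≡5) mod 11; (10|11)=-1, (5|11)=+1; (−1)^{0·3·5}·(-1)^3·(+1)^0 = -1.
v=23: a=23^-2·(≡9), b=23^1·(≡22) mod 23; (9|23)=+1, (22|23)=-1; (−1)^{-2·1·11}·(+1)^1·(-1)^-2 = +1.
v=13: a=13^0·(≡4), b=13^-1·(≡3) mod 13; (4|13)=+1, (3|13)=+1; (−1)^{0·-1·6}·(+1)^-1·(+1)^0 = +1.
v=7: a=7^3·(≡5), b=7^0·(≡5) mod 7; (5|7)=-1, (5|7)=-1; (−1)^{3·0·3}·(-1)^0·(-1)^3 = -1.
v=2: v_2(a)=-6, v_2(b)=1; units ≡ 3, 7 (mod 8); ε·ε+αω+βω = 1·1+-6·0+1·1 ≡ 0  ⇒  (a,b)_2 = +1.
v=∞: 35 > 0 and -111826 < 0  ⇒  (a,b)_∞ = +1.
v=17: a=17^0·(≡1), b=17^1·(≡15) mod 17; (1|17)=+1, (15|17)=+1; (−1)^{0·1·8}·(+1)^1·(+1)^0 = +1.
v=5: a=5^1·(≡3), b=5^0·(≡1) mod 5; (3|5)=-1, (1|5)=+1; (−1)^{1·0·2}·(-1)^0·(+1)^1 = +1.
v=19: a=19^2·(≡7), b=19^0·(≡10) mod 19; (7|19)=+1, (10|19)=-1; (−1)^{2·0·9}·(+1)^0·(-1)^2 = +1.
|Ram(35, -111826)| = 2, even; anisotropic at {7, 11}.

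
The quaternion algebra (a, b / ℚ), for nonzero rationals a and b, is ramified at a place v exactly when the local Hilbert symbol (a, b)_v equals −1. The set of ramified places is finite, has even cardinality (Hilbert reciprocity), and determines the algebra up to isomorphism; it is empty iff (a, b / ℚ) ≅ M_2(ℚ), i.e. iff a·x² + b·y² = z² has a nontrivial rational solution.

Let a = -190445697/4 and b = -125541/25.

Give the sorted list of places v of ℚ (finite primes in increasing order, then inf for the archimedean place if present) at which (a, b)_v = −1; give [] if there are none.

Mod squares: a ≡ -15457, b ≡ -13949. Check v ∈ {∞, 2, 3, 5, 13, 29, 37, 41}.
v=3: a=3^2·(≡2), b=3^2·(≡1) mod 3; (2|3)=-1, (1|3)=+1; (−1)^{2·2·1}·(-1)^2·(+1)^2 = +1.
v=5: a=5^0·(≡2), b=5^-2·(≡4) mod 5; (2|5)=-1, (4|5)=+1; (−1)^{0·-2·2}·(-1)^-2·(+1)^0 = +1.
v=37: a=37^2·(≡11), b=37^1·(≡33) mod 37; (11|37)=+1, (33|37)=+1; (−1)^{2·1·18}·(+1)^1·(+1)^2 = +1.
v=13: a=13^1·(≡11), b=13^1·(≡11) mod 13; (11|13)=-1, (11|13)=-1; (−1)^{1·1·6}·(-1)^1·(-1)^1 = +1.
v=2: v_2(a)=-2, v_2(b)=0; units ≡ 7, 3 (mod 8); ε·ε+αω+βω = 1·1+-2·1+0·0 ≡ 1  ⇒  (a,b)_2 = -1.
v=∞: -15457 < 0 and -13949 < 0  ⇒  (a,b)_∞ = -1.
v=29: a=29^1·(≡11), b=29^1·(≡2) mod 29; (11|29)=-1, (2|29)=-1; (−1)^{1·1·14}·(-1)^1·(-1)^1 = +1.
v=41: a=41^1·(≡40), b=41^0·(≡23) mod 41; (40|41)=+1, (23|41)=+1; (−1)^{1·0·20}·(+1)^0·(+1)^1 = +1.
Ram(-15457, -13949) = {2, ∞}; no ℚ_2-point on the conic.

[2, inf]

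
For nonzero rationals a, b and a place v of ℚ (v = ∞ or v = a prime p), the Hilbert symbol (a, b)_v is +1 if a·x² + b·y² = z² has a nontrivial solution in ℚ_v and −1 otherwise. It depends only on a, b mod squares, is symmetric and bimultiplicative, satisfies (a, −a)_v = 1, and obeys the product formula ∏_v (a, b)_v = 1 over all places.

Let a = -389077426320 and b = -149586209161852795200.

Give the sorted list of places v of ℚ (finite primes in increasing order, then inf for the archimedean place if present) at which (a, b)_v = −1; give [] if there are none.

[2, 3, 5, 11, 19, 31, 43, inf]

Mod squares: a ≡ -379905, b ≡ -253. Check v ∈ {∞, 2, 3, 5, 11, 19, 23, 31, 43}.
v=23: a=23^2·(≡13), b=23^3·(≡4) mod 23; (13|23)=+1, (4|23)=+1; (−1)^{2·3·11}·(+1)^3·(+1)^2 = +1.
v=19: a=19^1·(≡15), b=19^2·(≡12) mod 19; (15|19)=-1, (12|19)=-1; (−1)^{1·2·9}·(-1)^2·(-1)^1 = -1.
v=5: a=5^1·(≡1), b=5^2·(≡2) mod 5; (1|5)=+1, (2|5)=-1; (−1)^{1·2·2}·(+1)^2·(-1)^1 = -1.
v=11: a=11^2·(≡10), b=11^3·(≡8) mod 11; (10|11)=-1, (8|11)=-1; (−1)^{2·3·5}·(-1)^3·(-1)^2 = -1.
v=43: a=43^1·(≡41), b=43^2·(≡26) mod 43; (41|43)=+1, (26|43)=-1; (−1)^{1·2·21}·(+1)^2·(-1)^1 = -1.
v=2: v_2(a)=4, v_2(b)=6; units ≡ 7, 3 (mod 8); ε·ε+αω+βω = 1·1+4·1+6·0 ≡ 1  ⇒  (a,b)_2 = -1.
v=3: a=3^1·(≡1), b=3^2·(≡2) mod 3; (1|3)=+1, (2|3)=-1; (−1)^{1·2·1}·(+1)^2·(-1)^1 = -1.
v=31: a=31^1·(≡30), b=31^2·(≡17) mod 31; (30|31)=-1, (17|31)=-1; (−1)^{1·2·15}·(-1)^2·(-1)^1 = -1.
v=∞: -379905 < 0 and -253 < 0  ⇒  (a,b)_∞ = -1.
|Ram(-379905, -253)| = 8, even; anisotropic at {2, 3, 5, 11, 19, 31, 43, ∞}.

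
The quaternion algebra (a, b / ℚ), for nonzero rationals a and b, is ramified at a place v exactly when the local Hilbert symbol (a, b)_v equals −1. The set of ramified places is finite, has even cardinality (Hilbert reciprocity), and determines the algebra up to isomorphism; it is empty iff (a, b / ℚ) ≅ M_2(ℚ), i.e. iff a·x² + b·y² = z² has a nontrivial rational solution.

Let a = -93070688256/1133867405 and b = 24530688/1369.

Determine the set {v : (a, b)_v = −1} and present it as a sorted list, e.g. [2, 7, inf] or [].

[2, 5, 7, 13]

(a, b) ≡ (-2730, 7) mod (ℚ^×)²; places V = {2, 3, 5, 7, 11, 13, 17, 37, ∞}.
(a,b)_7: α=1, u≡1; β=1, v≡4 (mod 7); (1|7)=+1, (4|7)=+1; sign (−1)^1·+1^1·+1^1 = -1.
(a,b)_∞: sgn(-2730)=−, sgn(7)=+, so +1.
(a,b)_5: α=-1, u≡4; β=0, v≡2 (mod 5); (4|5)=+1, (2|5)=-1; sign (−1)^0·+1^0·-1^-1 = -1.
(a,b)_17: α=2, u≡3; β=0, v≡5 (mod 17); (3|17)=-1, (5|17)=-1; sign (−1)^0·-1^0·-1^2 = +1.
(a,b)_13: α=1, u≡7; β=2, v≡5 (mod 13); (7|13)=-1, (5|13)=-1; sign (−1)^0·-1^2·-1^1 = -1.
(a,b)_11: α=-2, u≡1; β=0, v≡10 (mod 11); (1|11)=+1, (10|11)=-1; sign (−1)^0·+1^0·-1^-2 = +1.
(a,b)_37: α=-4, u≡23; β=-2, v≡21 (mod 37); (23|37)=-1, (21|37)=+1; sign (−1)^0·-1^-2·+1^-4 = +1.
(a,b)_2: α=17, β=8; u≡3, v≡7 (mod 8); ε(u)ε(v)=1·1, αω(v)=17·0, βω(u)=8·1; sum ≡ 1  ⇒  -1.
(a,b)_3: α=3, u≡2; β=4, v≡1 (mod 3); (2|3)=-1, (1|3)=+1; sign (−1)^0·-1^4·+1^3 = +1.
Ram(-2730, 7) = {2, 5, 7, 13}; no ℚ_2-point on the conic.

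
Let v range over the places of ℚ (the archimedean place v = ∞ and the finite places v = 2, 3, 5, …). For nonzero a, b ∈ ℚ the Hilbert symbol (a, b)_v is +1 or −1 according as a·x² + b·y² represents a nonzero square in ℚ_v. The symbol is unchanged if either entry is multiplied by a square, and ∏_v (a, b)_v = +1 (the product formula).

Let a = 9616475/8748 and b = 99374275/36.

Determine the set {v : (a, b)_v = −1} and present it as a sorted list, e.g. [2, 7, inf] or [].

[7, 13]

Mod squares: a ≡ 33, b ≡ 91. Check v ∈ {∞, 2, 3, 5, 7, 11, 13, 17, 19}.
v=∞: 33 > 0 and 91 > 0  ⇒  (a,b)_∞ = +1.
v=11: a=11^3·(≡3), b=11^2·(≡5) mod 11; (3|11)=+1, (5|11)=+1; (−1)^{3·2·5}·(+1)^2·(+1)^3 = +1.
v=7: a=7^0·(≡3), b=7^1·(≡3) mod 7; (3|7)=-1, (3|7)=-1; (−1)^{0·1·3}·(-1)^1·(-1)^0 = -1.
v=5: a=5^2·(≡3), b=5^2·(≡1) mod 5; (3|5)=-1, (1|5)=+1; (−1)^{2·2·2}·(-1)^2·(+1)^2 = +1.
v=2: v_2(a)=-2, v_2(b)=-2; units ≡ 1, 3 (mod 8); ε·ε+αω+βω = 0·1+-2·1+-2·0 ≡ 0  ⇒  (a,b)_2 = +1.
v=13: a=13^0·(≡2), b=13^1·(≡11) mod 13; (2|13)=-1, (11|13)=-1; (−1)^{0·1·6}·(-1)^1·(-1)^0 = -1.
v=3: a=3^-7·(≡2), b=3^-2·(≡1) mod 3; (2|3)=-1, (1|3)=+1; (−1)^{-7·-2·1}·(-1)^-2·(+1)^-7 = +1.
v=17: a=17^2·(≡4), b=17^0·(≡5) mod 17; (4|17)=+1, (5|17)=-1; (−1)^{2·0·8}·(+1)^0·(-1)^2 = +1.
v=19: a=19^0·(≡3), b=19^2·(≡8) mod 19; (3|19)=-1, (8|19)=-1; (−1)^{0·2·9}·(-1)^2·(-1)^0 = +1.
Ram(33, 91) = {7, 13}; no ℚ_7-point on the conic.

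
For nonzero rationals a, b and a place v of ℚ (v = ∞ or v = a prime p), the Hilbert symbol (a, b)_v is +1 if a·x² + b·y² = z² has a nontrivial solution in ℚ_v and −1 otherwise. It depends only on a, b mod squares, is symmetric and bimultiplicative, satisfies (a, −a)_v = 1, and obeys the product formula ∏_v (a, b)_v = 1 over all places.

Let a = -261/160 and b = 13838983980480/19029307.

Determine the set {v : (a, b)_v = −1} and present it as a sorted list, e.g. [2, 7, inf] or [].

(a, b) ≡ (-290, 17765) mod (ℚ^×)²; places V = {2, 3, 5, 11, 17, 19, 29, 31, ∞}.
(a,b)_2: α=-5, β=6; u≡7, v≡5 (mod 8); ε(u)ε(v)=1·0, αω(v)=-5·1, βω(u)=6·0; sum ≡ 1  ⇒  -1.
(a,b)_19: α=0, u≡3; β=3, v≡16 (mod 19); (3|19)=-1, (16|19)=+1; sign (−1)^0·-1^3·+1^0 = -1.
(a,b)_17: α=0, u≡4; β=-1, v≡2 (mod 17); (4|17)=+1, (2|17)=+1; sign (−1)^0·+1^-1·+1^0 = +1.
(a,b)_3: α=2, u≡1; β=8, v≡2 (mod 3); (1|3)=+1, (2|3)=-1; sign (−1)^0·+1^8·-1^2 = +1.
(a,b)_5: α=-1, u≡2; β=1, v≡3 (mod 5); (2|5)=-1, (3|5)=-1; sign (−1)^0·-1^1·-1^-1 = +1.
(a,b)_31: α=0, u≡16; β=2, v≡1 (mod 31); (16|31)=+1, (1|31)=+1; sign (−1)^0·+1^2·+1^0 = +1.
(a,b)_∞: sgn(-290)=−, sgn(17765)=+, so +1.
(a,b)_29: α=1, u≡11; β=-2, v≡2 (mod 29); (11|29)=-1, (2|29)=-1; sign (−1)^0·-1^-2·-1^1 = -1.
(a,b)_11: α=0, u≡6; β=-3, v≡4 (mod 11); (6|11)=-1, (4|11)=+1; sign (−1)^0·-1^-3·+1^0 = -1.
|Ram(-290, 17765)| = 4, even; anisotropic at {2, 11, 19, 29}.

[2, 11, 19, 29]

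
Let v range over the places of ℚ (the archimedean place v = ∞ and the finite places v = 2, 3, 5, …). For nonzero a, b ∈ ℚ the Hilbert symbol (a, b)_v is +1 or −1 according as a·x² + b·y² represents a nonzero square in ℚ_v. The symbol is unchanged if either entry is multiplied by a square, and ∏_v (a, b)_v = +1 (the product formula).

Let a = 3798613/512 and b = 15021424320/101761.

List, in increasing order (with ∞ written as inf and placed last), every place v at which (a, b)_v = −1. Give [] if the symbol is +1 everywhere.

(a, b) ≡ (266, 1995) mod (ℚ^×)²; places V = {2, 3, 5, 7, 11, 13, 19, 29, ∞}.
(a,b)_19: α=1, u≡10; β=1, v≡2 (mod 19); (10|19)=-1, (2|19)=-1; sign (−1)^1·-1^1·-1^1 = -1.
(a,b)_5: α=0, u≡4; β=1, v≡4 (mod 5); (4|5)=+1, (4|5)=+1; sign (−1)^0·+1^1·+1^0 = +1.
(a,b)_3: α=0, u≡2; β=1, v≡2 (mod 3); (2|3)=-1, (2|3)=-1; sign (−1)^0·-1^1·-1^0 = -1.
(a,b)_13: α=4, u≡11; β=0, v≡11 (mod 13); (11|13)=-1, (11|13)=-1; sign (−1)^0·-1^0·-1^4 = +1.
(a,b)_29: α=0, u≡1; β=-2, v≡23 (mod 29); (1|29)=+1, (23|29)=+1; sign (−1)^0·+1^-2·+1^0 = +1.
(a,b)_7: α=1, u≡5; β=7, v≡6 (mod 7); (5|7)=-1, (6|7)=-1; sign (−1)^1·-1^7·-1^1 = -1.
(a,b)_11: α=0, u≡10; β=-2, v≡9 (mod 11); (10|11)=-1, (9|11)=+1; sign (−1)^0·-1^-2·+1^0 = +1.
(a,b)_2: α=-9, β=6; u≡5, v≡3 (mod 8); ε(u)ε(v)=0·1, αω(v)=-9·1, βω(u)=6·1; sum ≡ 1  ⇒  -1.
(a,b)_∞: sgn(266)=+, sgn(1995)=+, so +1.
(266, 1995 / ℚ) ramifies at {2, 3, 7, 19}: a division algebra.

[2, 3, 7, 19]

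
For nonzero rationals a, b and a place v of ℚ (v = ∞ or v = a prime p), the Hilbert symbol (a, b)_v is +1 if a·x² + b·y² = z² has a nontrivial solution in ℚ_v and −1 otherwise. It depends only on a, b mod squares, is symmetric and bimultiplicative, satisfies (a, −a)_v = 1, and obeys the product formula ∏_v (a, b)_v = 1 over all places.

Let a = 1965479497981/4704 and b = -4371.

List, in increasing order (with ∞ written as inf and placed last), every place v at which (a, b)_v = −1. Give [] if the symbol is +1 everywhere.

Mod squares: a ≡ 13261614, b ≡ -4371. Check v ∈ {∞, 2, 3, 7, 23, 31, 37, 41, 47}.
v=3: a=3^-1·(≡2), b=3^1·(≡1) mod 3; (2|3)=-1, (1|3)=+1; (−1)^{-1·1·1}·(-1)^1·(+1)^-1 = +1.
v=2: v_2(a)=-5, v_2(b)=0; units ≡ 7, 5 (mod 8); ε·ε+αω+βω = 1·0+-5·1+0·0 ≡ 1  ⇒  (a,b)_2 = -1.
v=31: a=31^1·(≡25), b=31^1·(≡14) mod 31; (25|31)=+1, (14|31)=+1; (−1)^{1·1·15}·(+1)^1·(+1)^1 = -1.
v=∞: 13261614 > 0 and -4371 < 0  ⇒  (a,b)_∞ = +1.
v=23: a=23^2·(≡14), b=23^0·(≡22) mod 23; (14|23)=-1, (22|23)=-1; (−1)^{2·0·11}·(-1)^0·(-1)^2 = +1.
v=47: a=47^1·(≡2), b=47^1·(≡1) mod 47; (2|47)=+1, (1|47)=+1; (−1)^{1·1·23}·(+1)^1·(+1)^1 = -1.
v=7: a=7^-2·(≡4), b=7^0·(≡4) mod 7; (4|7)=+1, (4|7)=+1; (−1)^{-2·0·3}·(+1)^0·(+1)^-2 = +1.
v=41: a=41^3·(≡9), b=41^0·(≡16) mod 41; (9|41)=+1, (16|41)=+1; (−1)^{3·0·20}·(+1)^0·(+1)^3 = +1.
v=37: a=37^1·(≡25), b=37^0·(≡32) mod 37; (25|37)=+1, (32|37)=-1; (−1)^{1·0·18}·(+1)^0·(-1)^1 = -1.
Ram(13261614, -4371) = {2, 31, 37, 47}; no ℚ_2-point on the conic.

[2, 31, 37, 47]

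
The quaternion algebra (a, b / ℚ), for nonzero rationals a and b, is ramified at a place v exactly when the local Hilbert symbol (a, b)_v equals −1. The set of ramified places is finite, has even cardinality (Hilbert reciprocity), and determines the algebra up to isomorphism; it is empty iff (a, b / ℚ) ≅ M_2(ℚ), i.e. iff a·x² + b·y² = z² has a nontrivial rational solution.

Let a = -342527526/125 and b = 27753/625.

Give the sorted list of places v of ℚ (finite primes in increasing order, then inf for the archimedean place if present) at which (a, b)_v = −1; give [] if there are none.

[3, 5]

Mod squares: a ≡ -1870, b ≡ 33. Check v ∈ {∞, 2, 3, 5, 11, 17, 29}.
v=∞: -1870 < 0 and 33 > 0  ⇒  (a,b)_∞ = +1.
v=17: a=17^1·(≡16), b=17^0·(≡2) mod 17; (16|17)=+1, (2|17)=+1; (−1)^{1·0·8}·(+1)^0·(+1)^1 = +1.
v=29: a=29^2·(≡15), b=29^2·(≡22) mod 29; (15|29)=-1, (22|29)=+1; (−1)^{2·2·14}·(-1)^2·(+1)^2 = +1.
v=5: a=5^-3·(≡4), b=5^-4·(≡3) mod 5; (4|5)=+1, (3|5)=-1; (−1)^{-3·-4·2}·(+1)^-4·(-1)^-3 = -1.
v=11: a=11^3·(≡8), b=11^1·(≡9) mod 11; (8|11)=-1, (9|11)=+1; (−1)^{3·1·5}·(-1)^1·(+1)^3 = +1.
v=2: v_2(a)=1, v_2(b)=0; units ≡ 1, 1 (mod 8); ε·ε+αω+βω = 0·0+1·0+0·0 ≡ 0  ⇒  (a,b)_2 = +1.
v=3: a=3^2·(≡2), b=3^1·(≡2) mod 3; (2|3)=-1, (2|3)=-1; (−1)^{2·1·1}·(-1)^1·(-1)^2 = -1.
Ram(-1870, 33) = {3, 5}; no ℚ_3-point on the conic.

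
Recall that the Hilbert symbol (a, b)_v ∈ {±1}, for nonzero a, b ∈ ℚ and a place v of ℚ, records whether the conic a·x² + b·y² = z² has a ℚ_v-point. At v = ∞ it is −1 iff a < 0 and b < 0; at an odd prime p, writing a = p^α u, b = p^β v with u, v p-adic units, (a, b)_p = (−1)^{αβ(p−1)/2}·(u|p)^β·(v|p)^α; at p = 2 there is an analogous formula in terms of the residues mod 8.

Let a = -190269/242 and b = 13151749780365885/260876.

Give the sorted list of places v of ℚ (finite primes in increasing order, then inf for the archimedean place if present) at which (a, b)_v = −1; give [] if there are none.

(a, b) ≡ (-58, 49335) mod (ℚ^×)²; places V = {2, 3, 5, 7, 11, 13, 23, 29, ∞}.
(a,b)_3: α=8, u≡2; β=21, v≡2 (mod 3); (2|3)=-1, (2|3)=-1; sign (−1)^0·-1^21·-1^8 = -1.
(a,b)_5: α=0, u≡3; β=1, v≡2 (mod 5); (3|5)=-1, (2|5)=-1; sign (−1)^0·-1^1·-1^0 = -1.
(a,b)_∞: sgn(-58)=−, sgn(49335)=+, so +1.
(a,b)_7: α=0, u≡3; β=-2, v≡6 (mod 7); (3|7)=-1, (6|7)=-1; sign (−1)^0·-1^-2·-1^0 = +1.
(a,b)_13: α=0, u≡8; β=1, v≡12 (mod 13); (8|13)=-1, (12|13)=+1; sign (−1)^0·-1^1·+1^0 = -1.
(a,b)_2: α=-1, β=-2; u≡3, v≡7 (mod 8); ε(u)ε(v)=1·1, αω(v)=-1·0, βω(u)=-2·1; sum ≡ 1  ⇒  -1.
(a,b)_29: α=1, u≡8; β=2, v≡24 (mod 29); (8|29)=-1, (24|29)=+1; sign (−1)^0·-1^2·+1^1 = +1.
(a,b)_11: α=-2, u≡10; β=-3, v≡2 (mod 11); (10|11)=-1, (2|11)=-1; sign (−1)^0·-1^-3·-1^-2 = -1.
(a,b)_23: α=0, u≡20; β=1, v≡9 (mod 23); (20|23)=-1, (9|23)=+1; sign (−1)^0·-1^1·+1^0 = -1.
(-58, 49335 / ℚ) ramifies at {2, 3, 5, 11, 13, 23}: a division algebra.

[2, 3, 5, 11, 13, 23]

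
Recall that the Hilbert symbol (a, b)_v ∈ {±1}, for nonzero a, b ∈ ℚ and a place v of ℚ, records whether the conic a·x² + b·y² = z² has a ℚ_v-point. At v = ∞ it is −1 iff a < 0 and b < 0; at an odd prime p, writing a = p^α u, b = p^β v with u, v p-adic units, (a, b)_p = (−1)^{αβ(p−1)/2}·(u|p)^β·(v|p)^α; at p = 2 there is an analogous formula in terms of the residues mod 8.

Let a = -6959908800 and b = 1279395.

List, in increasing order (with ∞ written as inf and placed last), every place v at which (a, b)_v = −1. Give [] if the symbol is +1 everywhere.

Mod squares: a ≡ -663, b ≡ 195. Check v ∈ {∞, 2, 3, 5, 13, 17}.
v=2: v_2(a)=6, v_2(b)=0; units ≡ 1, 3 (mod 8); ε·ε+αω+βω = 0·1+6·1+0·0 ≡ 0  ⇒  (a,b)_2 = +1.
v=13: a=13^1·(≡9), b=13^1·(≡5) mod 13; (9|13)=+1, (5|13)=-1; (−1)^{1·1·6}·(+1)^1·(-1)^1 = -1.
v=3: a=3^9·(≡1), b=3^9·(≡2) mod 3; (1|3)=+1, (2|3)=-1; (−1)^{9·9·1}·(+1)^9·(-1)^9 = +1.
v=∞: -663 < 0 and 195 > 0  ⇒  (a,b)_∞ = +1.
v=5: a=5^2·(≡3), b=5^1·(≡4) mod 5; (3|5)=-1, (4|5)=+1; (−1)^{2·1·2}·(-1)^1·(+1)^2 = -1.
v=17: a=17^1·(≡10), b=17^0·(≡9) mod 17; (10|17)=-1, (9|17)=+1; (−1)^{1·0·8}·(-1)^0·(+1)^1 = +1.
Ram(-663, 195) = {5, 13}; no ℚ_5-point on the conic.

[5, 13]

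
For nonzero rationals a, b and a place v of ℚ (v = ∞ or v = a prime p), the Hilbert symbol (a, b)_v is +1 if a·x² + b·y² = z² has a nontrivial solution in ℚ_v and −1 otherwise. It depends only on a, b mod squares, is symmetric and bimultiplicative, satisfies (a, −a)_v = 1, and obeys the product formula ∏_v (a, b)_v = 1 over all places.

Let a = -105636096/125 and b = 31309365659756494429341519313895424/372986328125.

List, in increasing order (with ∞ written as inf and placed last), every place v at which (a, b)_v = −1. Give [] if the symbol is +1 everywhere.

[2, 3]

(a, b) ≡ (-229245, 3770) mod (ℚ^×)²; places V = {2, 3, 5, 7, 13, 17, 19, 23, 29, 31, 53, ∞}.
(a,b)_2: α=8, β=23; u≡3, v≡5 (mod 8); ε(u)ε(v)=1·0, αω(v)=8·1, βω(u)=23·1; sum ≡ 1  ⇒  -1.
(a,b)_7: α=0, u≡6; β=2, v≡2 (mod 7); (6|7)=-1, (2|7)=+1; sign (−1)^0·-1^2·+1^0 = +1.
(a,b)_31: α=1, u≡28; β=4, v≡28 (mod 31); (28|31)=+1, (28|31)=+1; sign (−1)^0·+1^4·+1^1 = +1.
(a,b)_3: α=3, u≡1; β=8, v≡2 (mod 3); (1|3)=+1, (2|3)=-1; sign (−1)^0·+1^8·-1^3 = -1.
(a,b)_19: α=0, u≡6; β=-2, v≡10 (mod 19); (6|19)=+1, (10|19)=-1; sign (−1)^0·+1^-2·-1^0 = +1.
(a,b)_53: α=0, u≡31; β=2, v≡29 (mod 53); (31|53)=-1, (29|53)=+1; sign (−1)^0·-1^2·+1^0 = +1.
(a,b)_13: α=0, u≡4; β=3, v≡10 (mod 13); (4|13)=+1, (10|13)=+1; sign (−1)^0·+1^3·+1^0 = +1.
(a,b)_23: α=0, u≡19; β=-2, v≡17 (mod 23); (19|23)=-1, (17|23)=-1; sign (−1)^0·-1^-2·-1^0 = +1.
(a,b)_29: α=1, u≡17; β=3, v≡21 (mod 29); (17|29)=-1, (21|29)=-1; sign (−1)^0·-1^3·-1^1 = +1.
(a,b)_17: α=1, u≡9; β=4, v≡4 (mod 17); (9|17)=+1, (4|17)=+1; sign (−1)^0·+1^4·+1^1 = +1.
(a,b)_5: α=-3, u≡4; β=-9, v≡1 (mod 5); (4|5)=+1, (1|5)=+1; sign (−1)^0·+1^-9·+1^-3 = +1.
(a,b)_∞: sgn(-229245)=−, sgn(3770)=+, so +1.
|Ram(-229245, 3770)| = 2, even; anisotropic at {2, 3}.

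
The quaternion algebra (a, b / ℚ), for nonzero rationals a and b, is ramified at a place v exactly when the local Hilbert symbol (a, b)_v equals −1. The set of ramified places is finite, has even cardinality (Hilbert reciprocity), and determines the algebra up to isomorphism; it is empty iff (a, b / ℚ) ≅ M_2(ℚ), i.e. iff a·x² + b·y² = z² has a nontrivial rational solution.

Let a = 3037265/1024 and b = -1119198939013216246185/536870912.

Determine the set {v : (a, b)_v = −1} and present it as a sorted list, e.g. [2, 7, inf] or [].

Mod squares: a ≡ 1265, b ≡ -130. Check v ∈ {∞, 2, 3, 5, 7, 11, 13, 23}.
v=23: a=23^1·(≡1), b=23^4·(≡9) mod 23; (1|23)=+1, (9|23)=+1; (−1)^{1·4·11}·(+1)^4·(+1)^1 = +1.
v=13: a=13^0·(≡1), b=13^1·(≡10) mod 13; (1|13)=+1, (10|13)=+1; (−1)^{0·1·6}·(+1)^1·(+1)^0 = +1.
v=11: a=11^1·(≡4), b=11^4·(≡10) mod 11; (4|11)=+1, (10|11)=-1; (−1)^{1·4·5}·(+1)^4·(-1)^1 = -1.
v=5: a=5^1·(≡2), b=5^1·(≡4) mod 5; (2|5)=-1, (4|5)=+1; (−1)^{1·1·2}·(-1)^1·(+1)^1 = -1.
v=2: v_2(a)=-10, v_2(b)=-29; units ≡ 1, 7 (mod 8); ε·ε+αω+βω = 0·1+-10·0+-29·0 ≡ 0  ⇒  (a,b)_2 = +1.
v=7: a=7^4·(≡6), b=7^8·(≡3) mod 7; (6|7)=-1, (3|7)=-1; (−1)^{4·8·3}·(-1)^8·(-1)^4 = +1.
v=3: a=3^0·(≡2), b=3^6·(≡2) mod 3; (2|3)=-1, (2|3)=-1; (−1)^{0·6·1}·(-1)^6·(-1)^0 = +1.
v=∞: 1265 > 0 and -130 < 0  ⇒  (a,b)_∞ = +1.
Ram(1265, -130) = {5, 11}; no ℚ_5-point on the conic.

[5, 11]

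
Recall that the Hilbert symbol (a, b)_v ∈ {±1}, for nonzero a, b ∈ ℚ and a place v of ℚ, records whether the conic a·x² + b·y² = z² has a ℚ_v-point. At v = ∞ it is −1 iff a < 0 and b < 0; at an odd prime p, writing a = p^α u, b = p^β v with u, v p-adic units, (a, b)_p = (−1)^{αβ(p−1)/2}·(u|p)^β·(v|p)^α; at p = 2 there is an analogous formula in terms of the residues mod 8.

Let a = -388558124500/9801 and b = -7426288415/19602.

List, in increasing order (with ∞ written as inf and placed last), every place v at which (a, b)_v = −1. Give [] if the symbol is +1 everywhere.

(a, b) ≡ (-805, -520030) mod (ℚ^×)²; places V = {2, 3, 5, 7, 11, 13, 17, 19, 23, ∞}.
(a,b)_3: α=-4, u≡2; β=-4, v≡2 (mod 3); (2|3)=-1, (2|3)=-1; sign (−1)^0·-1^-4·-1^-4 = +1.
(a,b)_17: α=0, u≡10; β=1, v≡5 (mod 17); (10|17)=-1, (5|17)=-1; sign (−1)^0·-1^1·-1^0 = -1.
(a,b)_2: α=2, β=-1; u≡3, v≡1 (mod 8); ε(u)ε(v)=1·0, αω(v)=2·0, βω(u)=-1·1; sum ≡ 1  ⇒  -1.
(a,b)_19: α=0, u≡8; β=1, v≡16 (mod 19); (8|19)=-1, (16|19)=+1; sign (−1)^0·-1^1·+1^0 = -1.
(a,b)_11: α=-2, u≡1; β=-2, v≡6 (mod 11); (1|11)=+1, (6|11)=-1; sign (−1)^0·+1^-2·-1^-2 = +1.
(a,b)_∞: sgn(-805)=−, sgn(-520030)=−, so -1.
(a,b)_13: α=6, u≡4; β=4, v≡1 (mod 13); (4|13)=+1, (1|13)=+1; sign (−1)^0·+1^4·+1^6 = +1.
(a,b)_5: α=3, u≡4; β=1, v≡1 (mod 5); (4|5)=+1, (1|5)=+1; sign (−1)^0·+1^1·+1^3 = +1.
(a,b)_7: α=1, u≡1; β=1, v≡2 (mod 7); (1|7)=+1, (2|7)=+1; sign (−1)^1·+1^1·+1^1 = -1.
(a,b)_23: α=1, u≡15; β=1, v≡10 (mod 23); (15|23)=-1, (10|23)=-1; sign (−1)^1·-1^1·-1^1 = -1.
|Ram(-805, -520030)| = 6, even; anisotropic at {2, 7, 17, 19, 23, ∞}.

[2, 7, 17, 19, 23, inf]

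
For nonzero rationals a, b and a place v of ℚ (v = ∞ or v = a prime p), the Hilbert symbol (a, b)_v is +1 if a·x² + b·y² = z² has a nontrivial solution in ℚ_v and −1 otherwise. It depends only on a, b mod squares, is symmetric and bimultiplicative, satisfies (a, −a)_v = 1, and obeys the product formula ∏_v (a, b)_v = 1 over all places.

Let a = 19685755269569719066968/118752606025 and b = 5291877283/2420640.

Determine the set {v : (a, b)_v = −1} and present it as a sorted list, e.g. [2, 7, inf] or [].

[5, 23]

(a, b) ≡ (16422, 520030) mod (ℚ^×)²; places V = {2, 3, 5, 7, 11, 17, 19, 23, 29, 41, ∞}.
(a,b)_5: α=-2, u≡3; β=-1, v≡1 (mod 5); (3|5)=-1, (1|5)=+1; sign (−1)^0·-1^-1·+1^-2 = -1.
(a,b)_7: α=3, u≡4; β=1, v≡5 (mod 7); (4|7)=+1, (5|7)=-1; sign (−1)^1·+1^1·-1^3 = +1.
(a,b)_2: α=3, β=-5; u≡3, v≡7 (mod 8); ε(u)ε(v)=1·1, αω(v)=3·0, βω(u)=-5·1; sum ≡ 0  ⇒  +1.
(a,b)_3: α=3, u≡2; β=-2, v≡1 (mod 3); (2|3)=-1, (1|3)=+1; sign (−1)^0·-1^-2·+1^3 = +1.
(a,b)_23: α=3, u≡8; β=1, v≡8 (mod 23); (8|23)=+1, (8|23)=+1; sign (−1)^1·+1^1·+1^3 = -1.
(a,b)_29: α=2, u≡14; β=2, v≡3 (mod 29); (14|29)=-1, (3|29)=-1; sign (−1)^0·-1^2·-1^2 = +1.
(a,b)_∞: sgn(16422)=+, sgn(520030)=+, so +1.
(a,b)_17: α=3, u≡3; β=1, v≡12 (mod 17); (3|17)=-1, (12|17)=-1; sign (−1)^0·-1^1·-1^3 = +1.
(a,b)_11: α=4, u≡6; β=2, v≡4 (mod 11); (6|11)=-1, (4|11)=+1; sign (−1)^0·-1^2·+1^4 = +1.
(a,b)_19: α=2, u≡6; β=1, v≡8 (mod 19); (6|19)=+1, (8|19)=-1; sign (−1)^0·+1^1·-1^2 = +1.
(a,b)_41: α=-6, u≡29; β=-2, v≡38 (mod 41); (29|41)=-1, (38|41)=-1; sign (−1)^0·-1^-2·-1^-6 = +1.
|Ram(16422, 520030)| = 2, even; anisotropic at {5, 23}.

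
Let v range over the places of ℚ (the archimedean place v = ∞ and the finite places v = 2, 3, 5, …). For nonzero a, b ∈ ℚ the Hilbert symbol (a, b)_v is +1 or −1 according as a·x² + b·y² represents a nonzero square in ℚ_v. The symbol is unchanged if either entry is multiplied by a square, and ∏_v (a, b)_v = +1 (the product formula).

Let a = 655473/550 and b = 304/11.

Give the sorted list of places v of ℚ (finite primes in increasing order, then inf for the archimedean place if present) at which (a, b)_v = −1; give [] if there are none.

[3, 7, 11, 19]

(a, b) ≡ (6006, 209) mod (ℚ^×)²; places V = {2, 3, 5, 7, 11, 13, 19, ∞}.
(a,b)_13: α=1, u≡5; β=0, v≡4 (mod 13); (5|13)=-1, (4|13)=+1; sign (−1)^0·-1^0·+1^1 = +1.
(a,b)_5: α=-2, u≡4; β=0, v≡4 (mod 5); (4|5)=+1, (4|5)=+1; sign (−1)^0·+1^0·+1^-2 = +1.
(a,b)_19: α=0, u≡8; β=1, v≡17 (mod 19); (8|19)=-1, (17|19)=+1; sign (−1)^0·-1^1·+1^0 = -1.
(a,b)_7: α=5, u≡1; β=0, v≡6 (mod 7); (1|7)=+1, (6|7)=-1; sign (−1)^0·+1^0·-1^5 = -1.
(a,b)_11: α=-1, u≡10; β=-1, v≡7 (mod 11); (10|11)=-1, (7|11)=-1; sign (−1)^1·-1^-1·-1^-1 = -1.
(a,b)_3: α=1, u≡1; β=0, v≡2 (mod 3); (1|3)=+1, (2|3)=-1; sign (−1)^0·+1^0·-1^1 = -1.
(a,b)_2: α=-1, β=4; u≡3, v≡1 (mod 8); ε(u)ε(v)=1·0, αω(v)=-1·0, βω(u)=4·1; sum ≡ 0  ⇒  +1.
(a,b)_∞: sgn(6006)=+, sgn(209)=+, so +1.
|Ram(6006, 209)| = 4, even; anisotropic at {3, 7, 11, 19}.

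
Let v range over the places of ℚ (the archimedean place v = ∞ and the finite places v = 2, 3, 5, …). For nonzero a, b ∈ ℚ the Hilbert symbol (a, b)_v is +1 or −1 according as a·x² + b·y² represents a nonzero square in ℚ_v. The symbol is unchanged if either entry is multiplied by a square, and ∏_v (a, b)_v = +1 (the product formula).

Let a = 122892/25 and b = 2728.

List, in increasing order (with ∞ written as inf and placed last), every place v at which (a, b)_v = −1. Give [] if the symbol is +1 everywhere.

(a, b) ≡ (627, 682) mod (ℚ^×)²; places V = {2, 3, 5, 7, 11, 19, 31, ∞}.
(a,b)_3: α=1, u≡2; β=0, v≡1 (mod 3); (2|3)=-1, (1|3)=+1; sign (−1)^0·-1^0·+1^1 = +1.
(a,b)_2: α=2, β=3; u≡3, v≡5 (mod 8); ε(u)ε(v)=1·0, αω(v)=2·1, βω(u)=3·1; sum ≡ 1  ⇒  -1.
(a,b)_5: α=-2, u≡2; β=0, v≡3 (mod 5); (2|5)=-1, (3|5)=-1; sign (−1)^0·-1^0·-1^-2 = +1.
(a,b)_∞: sgn(627)=+, sgn(682)=+, so +1.
(a,b)_11: α=1, u≡6; β=1, v≡6 (mod 11); (6|11)=-1, (6|11)=-1; sign (−1)^1·-1^1·-1^1 = -1.
(a,b)_31: α=0, u≡9; β=1, v≡26 (mod 31); (9|31)=+1, (26|31)=-1; sign (−1)^0·+1^1·-1^0 = +1.
(a,b)_19: α=1, u≡14; β=0, v≡11 (mod 19); (14|19)=-1, (11|19)=+1; sign (−1)^0·-1^0·+1^1 = +1.
(a,b)_7: α=2, u≡4; β=0, v≡5 (mod 7); (4|7)=+1, (5|7)=-1; sign (−1)^0·+1^0·-1^2 = +1.
(627, 682 / ℚ) ramifies at {2, 11}: a division algebra.

[2, 11]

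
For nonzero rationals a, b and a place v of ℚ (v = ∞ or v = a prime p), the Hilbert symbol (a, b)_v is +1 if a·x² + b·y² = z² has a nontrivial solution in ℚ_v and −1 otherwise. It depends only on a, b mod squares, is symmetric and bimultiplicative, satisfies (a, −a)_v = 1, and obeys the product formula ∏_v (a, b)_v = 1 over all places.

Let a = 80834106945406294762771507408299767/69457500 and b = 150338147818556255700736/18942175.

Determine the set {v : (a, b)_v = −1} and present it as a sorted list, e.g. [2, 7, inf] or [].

Mod squares: a ≡ 2849, b ≡ 3334177. Check v ∈ {∞, 2, 3, 5, 7, 11, 13, 19, 23, 31, 37, 43, 47, 53}.
v=31: a=31^4·(≡5), b=31^2·(≡3) mod 31; (5|31)=+1, (3|31)=-1; (−1)^{4·2·15}·(+1)^2·(-1)^4 = +1.
v=∞: 2849 > 0 and 3334177 > 0  ⇒  (a,b)_∞ = +1.
v=43: a=43^2·(≡17), b=43^1·(≡4) mod 43; (17|43)=+1, (4|43)=+1; (−1)^{2·1·21}·(+1)^1·(+1)^2 = +1.
v=5: a=5^-4·(≡1), b=5^-2·(≡3) mod 5; (1|5)=+1, (3|5)=-1; (−1)^{-4·-2·2}·(+1)^-2·(-1)^-4 = +1.
v=11: a=11^7·(≡6), b=11^7·(≡8) mod 11; (6|11)=-1, (8|11)=-1; (−1)^{7·7·5}·(-1)^7·(-1)^7 = -1.
v=47: a=47^0·(≡15), b=47^-2·(≡41) mod 47; (15|47)=-1, (41|47)=-1; (−1)^{0·-2·23}·(-1)^-2·(-1)^0 = +1.
v=7: a=7^-3·(≡1), b=7^-3·(≡3) mod 7; (1|7)=+1, (3|7)=-1; (−1)^{-3·-3·3}·(+1)^-3·(-1)^-3 = +1.
v=19: a=19^2·(≡10), b=19^1·(≡12) mod 19; (10|19)=-1, (12|19)=-1; (−1)^{2·1·9}·(-1)^1·(-1)^2 = -1.
v=53: a=53^2·(≡52), b=53^1·(≡19) mod 53; (52|53)=+1, (19|53)=-1; (−1)^{2·1·26}·(+1)^1·(-1)^2 = +1.
v=37: a=37^3·(≡21), b=37^2·(≡28) mod 37; (21|37)=+1, (28|37)=+1; (−1)^{3·2·18}·(+1)^2·(+1)^3 = +1.
v=3: a=3^-4·(≡2), b=3^0·(≡1) mod 3; (2|3)=-1, (1|3)=+1; (−1)^{-4·0·1}·(-1)^0·(+1)^-4 = +1.
v=2: v_2(a)=-2, v_2(b)=8; units ≡ 1, 1 (mod 8); ε·ε+αω+βω = 0·0+-2·0+8·0 ≡ 0  ⇒  (a,b)_2 = +1.
v=23: a=23^4·(≡15), b=23^2·(≡10) mod 23; (15|23)=-1, (10|23)=-1; (−1)^{4·2·11}·(-1)^2·(-1)^4 = +1.
v=13: a=13^2·(≡2), b=13^0·(≡7) mod 13; (2|13)=-1, (7|13)=-1; (−1)^{2·0·6}·(-1)^0·(-1)^2 = +1.
(2849, 3334177 / ℚ) ramifies at {11, 19}: a division algebra.

[11, 19]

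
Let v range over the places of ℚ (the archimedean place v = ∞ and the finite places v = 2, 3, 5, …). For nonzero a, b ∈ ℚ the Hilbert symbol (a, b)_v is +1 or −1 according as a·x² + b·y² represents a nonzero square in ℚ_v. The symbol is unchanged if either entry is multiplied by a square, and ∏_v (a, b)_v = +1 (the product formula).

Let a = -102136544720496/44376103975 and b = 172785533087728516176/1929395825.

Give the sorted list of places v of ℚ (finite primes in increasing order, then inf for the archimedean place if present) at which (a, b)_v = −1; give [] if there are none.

(a, b) ≡ (-3441, 9637322253) mod (ℚ^×)²; places V = {2, 3, 5, 7, 11, 13, 17, 19, 23, 29, 31, 37, 41, 43, 47, ∞}.
(a,b)_11: α=2, u≡10; β=0, v≡9 (mod 11); (10|11)=-1, (9|11)=+1; sign (−1)^0·-1^0·+1^2 = +1.
(a,b)_29: α=0, u≡11; β=1, v≡27 (mod 29); (11|29)=-1, (27|29)=-1; sign (−1)^0·-1^1·-1^0 = -1.
(a,b)_17: α=0, u≡11; β=1, v≡5 (mod 17); (11|17)=-1, (5|17)=-1; sign (−1)^0·-1^1·-1^0 = -1.
(a,b)_47: α=-2, u≡2; β=-2, v≡39 (mod 47); (2|47)=+1, (39|47)=-1; sign (−1)^0·+1^-2·-1^-2 = +1.
(a,b)_23: α=-2, u≡3; β=-1, v≡14 (mod 23); (3|23)=+1, (14|23)=-1; sign (−1)^0·+1^-1·-1^-2 = +1.
(a,b)_31: α=-1, u≡30; β=-1, v≡25 (mod 31); (30|31)=-1, (25|31)=+1; sign (−1)^1·-1^-1·+1^-1 = +1.
(a,b)_2: α=4, β=4; u≡7, v≡5 (mod 8); ε(u)ε(v)=1·0, αω(v)=4·1, βω(u)=4·0; sum ≡ 0  ⇒  +1.
(a,b)_13: α=4, u≡9; β=5, v≡7 (mod 13); (9|13)=+1, (7|13)=-1; sign (−1)^0·+1^5·-1^4 = +1.
(a,b)_43: α=2, u≡39; β=2, v≡15 (mod 43); (39|43)=-1, (15|43)=+1; sign (−1)^0·-1^2·+1^2 = +1.
(a,b)_5: α=-2, u≡1; β=-2, v≡2 (mod 5); (1|5)=+1, (2|5)=-1; sign (−1)^0·+1^-2·-1^-2 = +1.
(a,b)_3: α=3, u≡2; β=3, v≡2 (mod 3); (2|3)=-1, (2|3)=-1; sign (−1)^1·-1^3·-1^3 = -1.
(a,b)_7: α=-2, u≡5; β=-2, v≡5 (mod 7); (5|7)=-1, (5|7)=-1; sign (−1)^0·-1^-2·-1^-2 = +1.
(a,b)_∞: sgn(-3441)=−, sgn(9637322253)=+, so +1.
(a,b)_19: α=0, u≡16; β=1, v≡3 (mod 19); (16|19)=+1, (3|19)=-1; sign (−1)^0·+1^1·-1^0 = +1.
(a,b)_41: α=0, u≡7; β=2, v≡19 (mod 41); (7|41)=-1, (19|41)=-1; sign (−1)^0·-1^2·-1^0 = +1.
(a,b)_37: α=1, u≡20; β=1, v≡16 (mod 37); (20|37)=-1, (16|37)=+1; sign (−1)^0·-1^1·+1^1 = -1.
|Ram(-3441, 9637322253)| = 4, even; anisotropic at {3, 17, 29, 37}.

[3, 17, 29, 37]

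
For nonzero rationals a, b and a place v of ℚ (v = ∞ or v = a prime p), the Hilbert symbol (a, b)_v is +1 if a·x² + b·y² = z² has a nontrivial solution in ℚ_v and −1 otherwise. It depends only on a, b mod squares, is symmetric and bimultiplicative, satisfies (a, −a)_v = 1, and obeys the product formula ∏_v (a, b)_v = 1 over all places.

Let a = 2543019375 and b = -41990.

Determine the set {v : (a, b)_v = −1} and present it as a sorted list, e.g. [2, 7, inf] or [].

[13, 17]

Mod squares: a ≡ 39, b ≡ -41990. Check v ∈ {∞, 2, 3, 5, 13, 17, 19}.
v=13: a=13^1·(≡12), b=13^1·(≡7) mod 13; (12|13)=+1, (7|13)=-1; (−1)^{1·1·6}·(+1)^1·(-1)^1 = -1.
v=19: a=19^2·(≡11), b=19^1·(≡13) mod 19; (11|19)=+1, (13|19)=-1; (−1)^{2·1·9}·(+1)^1·(-1)^2 = +1.
v=17: a=17^2·(≡5), b=17^1·(≡12) mod 17; (5|17)=-1, (12|17)=-1; (−1)^{2·1·8}·(-1)^1·(-1)^2 = -1.
v=∞: 39 > 0 and -41990 < 0  ⇒  (a,b)_∞ = +1.
v=3: a=3^1·(≡1), b=3^0·(≡1) mod 3; (1|3)=+1, (1|3)=+1; (−1)^{1·0·1}·(+1)^0·(+1)^1 = +1.
v=2: v_2(a)=0, v_2(b)=1; units ≡ 7, 5 (mod 8); ε·ε+αω+βω = 1·0+0·1+1·0 ≡ 0  ⇒  (a,b)_2 = +1.
v=5: a=5^4·(≡1), b=5^1·(≡2) mod 5; (1|5)=+1, (2|5)=-1; (−1)^{4·1·2}·(+1)^1·(-1)^4 = +1.
Ram(39, -41990) = {13, 17}; no ℚ_13-point on the conic.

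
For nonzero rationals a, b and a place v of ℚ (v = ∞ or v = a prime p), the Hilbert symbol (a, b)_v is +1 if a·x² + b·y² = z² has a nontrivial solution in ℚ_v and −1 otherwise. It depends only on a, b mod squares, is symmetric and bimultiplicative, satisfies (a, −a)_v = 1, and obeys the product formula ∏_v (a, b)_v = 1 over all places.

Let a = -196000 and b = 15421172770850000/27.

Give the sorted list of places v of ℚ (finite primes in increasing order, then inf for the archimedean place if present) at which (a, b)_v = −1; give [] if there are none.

[2, 3, 5, 17]

Mod squares: a ≡ -10, b ≡ 53295. Check v ∈ {∞, 2, 3, 5, 7, 11, 17, 19}.
v=2: v_2(a)=5, v_2(b)=4; units ≡ 3, 7 (mod 8); ε·ε+αω+βω = 1·1+5·0+4·1 ≡ 1  ⇒  (a,b)_2 = -1.
v=17: a=17^0·(≡10), b=17^1·(≡10) mod 17; (10|17)=-1, (10|17)=-1; (−1)^{0·1·8}·(-1)^1·(-1)^0 = -1.
v=5: a=5^3·(≡2), b=5^5·(≡1) mod 5; (2|5)=-1, (1|5)=+1; (−1)^{3·5·2}·(-1)^5·(+1)^3 = -1.
v=3: a=3^0·(≡2), b=3^-3·(≡2) mod 3; (2|3)=-1, (2|3)=-1; (−1)^{0·-3·1}·(-1)^-3·(-1)^0 = -1.
v=11: a=11^0·(≡9), b=11^7·(≡9) mod 11; (9|11)=+1, (9|11)=+1; (−1)^{0·7·5}·(+1)^7·(+1)^0 = +1.
v=∞: -10 < 0 and 53295 > 0  ⇒  (a,b)_∞ = +1.
v=7: a=7^2·(≡4), b=7^2·(≡4) mod 7; (4|7)=+1, (4|7)=+1; (−1)^{2·2·3}·(+1)^2·(+1)^2 = +1.
v=19: a=19^0·(≡4), b=19^1·(≡14) mod 19; (4|19)=+1, (14|19)=-1; (−1)^{0·1·9}·(+1)^1·(-1)^0 = +1.
|Ram(-10, 53295)| = 4, even; anisotropic at {2, 3, 5, 17}.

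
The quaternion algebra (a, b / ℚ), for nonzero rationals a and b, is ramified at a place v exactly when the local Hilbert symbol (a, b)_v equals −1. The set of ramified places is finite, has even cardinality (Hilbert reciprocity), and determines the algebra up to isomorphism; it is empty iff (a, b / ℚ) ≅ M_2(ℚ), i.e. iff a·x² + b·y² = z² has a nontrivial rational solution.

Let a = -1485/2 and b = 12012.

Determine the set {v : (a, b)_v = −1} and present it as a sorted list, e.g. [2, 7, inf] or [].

(a, b) ≡ (-330, 3003) mod (ℚ^×)²; places V = {2, 3, 5, 7, 11, 13, ∞}.
(a,b)_3: α=3, u≡1; β=1, v≡2 (mod 3); (1|3)=+1, (2|3)=-1; sign (−1)^1·+1^1·-1^3 = +1.
(a,b)_7: α=0, u≡3; β=1, v≡1 (mod 7); (3|7)=-1, (1|7)=+1; sign (−1)^0·-1^1·+1^0 = -1.
(a,b)_∞: sgn(-330)=−, sgn(3003)=+, so +1.
(a,b)_13: α=0, u≡5; β=1, v≡1 (mod 13); (5|13)=-1, (1|13)=+1; sign (−1)^0·-1^1·+1^0 = -1.
(a,b)_5: α=1, u≡4; β=0, v≡2 (mod 5); (4|5)=+1, (2|5)=-1; sign (−1)^0·+1^0·-1^1 = -1.
(a,b)_2: α=-1, β=2; u≡3, v≡3 (mod 8); ε(u)ε(v)=1·1, αω(v)=-1·1, βω(u)=2·1; sum ≡ 0  ⇒  +1.
(a,b)_11: α=1, u≡4; β=1, v≡3 (mod 11); (4|11)=+1, (3|11)=+1; sign (−1)^1·+1^1·+1^1 = -1.
Ram(-330, 3003) = {5, 7, 11, 13}; no ℚ_5-point on the conic.

[5, 7, 11, 13]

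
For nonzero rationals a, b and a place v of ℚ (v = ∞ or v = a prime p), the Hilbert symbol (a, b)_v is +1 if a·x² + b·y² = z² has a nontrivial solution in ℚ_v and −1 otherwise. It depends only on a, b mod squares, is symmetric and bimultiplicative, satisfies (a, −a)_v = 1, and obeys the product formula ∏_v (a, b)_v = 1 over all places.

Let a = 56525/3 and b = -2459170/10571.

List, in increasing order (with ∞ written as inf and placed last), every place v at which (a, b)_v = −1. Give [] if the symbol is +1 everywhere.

[5, 7, 11, 17]

Mod squares: a ≡ 6783, b ≡ -14630. Check v ∈ {∞, 2, 3, 5, 7, 11, 17, 19, 31, 43}.
v=43: a=43^0·(≡22), b=43^2·(≡18) mod 43; (22|43)=-1, (18|43)=-1; (−1)^{0·2·21}·(-1)^2·(-1)^0 = +1.
v=11: a=11^0·(≡6), b=11^-1·(≡3) mod 11; (6|11)=-1, (3|11)=+1; (−1)^{0·-1·5}·(-1)^-1·(+1)^0 = -1.
v=2: v_2(a)=0, v_2(b)=1; units ≡ 7, 5 (mod 8); ε·ε+αω+βω = 1·0+0·1+1·0 ≡ 0  ⇒  (a,b)_2 = +1.
v=17: a=17^1·(≡9), b=17^0·(≡6) mod 17; (9|17)=+1, (6|17)=-1; (−1)^{1·0·8}·(+1)^0·(-1)^1 = -1.
v=∞: 6783 > 0 and -14630 < 0  ⇒  (a,b)_∞ = +1.
v=5: a=5^2·(≡2), b=5^1·(≡1) mod 5; (2|5)=-1, (1|5)=+1; (−1)^{2·1·2}·(-1)^1·(+1)^2 = -1.
v=19: a=19^1·(≡10), b=19^1·(≡16) mod 19; (10|19)=-1, (16|19)=+1; (−1)^{1·1·9}·(-1)^1·(+1)^1 = +1.
v=31: a=31^0·(≡4), b=31^-2·(≡28) mod 31; (4|31)=+1, (28|31)=+1; (−1)^{0·-2·15}·(+1)^-2·(+1)^0 = +1.
v=3: a=3^-1·(≡2), b=3^0·(≡1) mod 3; (2|3)=-1, (1|3)=+1; (−1)^{-1·0·1}·(-1)^0·(+1)^-1 = +1.
v=7: a=7^1·(≡6), b=7^1·(≡6) mod 7; (6|7)=-1, (6|7)=-1; (−1)^{1·1·3}·(-1)^1·(-1)^1 = -1.
|Ram(6783, -14630)| = 4, even; anisotropic at {5, 7, 11, 17}.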